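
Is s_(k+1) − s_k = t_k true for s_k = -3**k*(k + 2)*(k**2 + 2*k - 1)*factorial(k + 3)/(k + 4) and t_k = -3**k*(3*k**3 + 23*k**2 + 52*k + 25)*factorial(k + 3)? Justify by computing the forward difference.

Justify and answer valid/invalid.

Invalid: residual 2*3**k*(3*k**4 + 35*k**3 + 143*k**2 + 231*k + 101)*factorial(k + 3)/((k + 4)*(k + 5)) ≠ 0.

s_(k+1) = -3**(k + 1)*(k + 3)*(k**2 + 4*k + 2)*factorial(k + 4)/(k + 5)
s_(k+1) − s_k = -3**k*(3*k**5 + 44*k**4 + 249*k**3 + 667*k**2 + 803*k + 298)*factorial(k + 3)/((k + 4)*(k + 5))
(s_(k+1) − s_k) − t_k = 2*3**k*(3*k**4 + 35*k**3 + 143*k**2 + 231*k + 101)*factorial(k + 3)/((k + 4)*(k + 5))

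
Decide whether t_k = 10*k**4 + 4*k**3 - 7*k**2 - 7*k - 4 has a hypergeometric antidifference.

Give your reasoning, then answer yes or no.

The ratio is (10*k**4 + 44*k**3 + 65*k**2 + 31*k - 4)/(10*k**4 + 4*k**3 - 7*k**2 - 7*k - 4).
Normal form (A,B,C) = (1, 1, k**4 + 2*k**3/5 - 7*k**2/10 - 7*k/10 - 2/5).
Key eq: (1)·f(k+1) = (1)·f(k) + (k**4 + 2*k**3/5 - 7*k**2/10 - 7*k/10 - 2/5).
d = 5 from the (0,0,4) case.
Solving with deg f ≤ 5: f(k) = k*(2*k**4 - 4*k**3 - k**2 + k - 2)/10.
So s_k = (B(k−1)f/C)·t_k = (k*(2*k**4 - 4*k**3 - k**2 + k - 2)/(10*k**4 + 4*k**3 - 7*k**2 - 7*k - 4))·t_k = k*(2*k**4 - 4*k**3 - k**2 + k - 2).
s_(k+1) − s_k = 10*k**4 + 4*k**3 - 7*k**2 - 7*k - 4 = t_k.

Yes. s_k = k*(2*k**4 - 4*k**3 - k**2 + k - 2).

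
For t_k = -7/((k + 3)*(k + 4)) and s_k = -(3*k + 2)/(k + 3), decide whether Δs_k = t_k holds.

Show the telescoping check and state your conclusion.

Valid: the claim telescopes to t_k.

s_(k+1) = (-3*k - 5)/(k + 4)
s_(k+1) − s_k = -7/(k**2 + 7*k + 12)
(s_(k+1) − s_k) − t_k = 0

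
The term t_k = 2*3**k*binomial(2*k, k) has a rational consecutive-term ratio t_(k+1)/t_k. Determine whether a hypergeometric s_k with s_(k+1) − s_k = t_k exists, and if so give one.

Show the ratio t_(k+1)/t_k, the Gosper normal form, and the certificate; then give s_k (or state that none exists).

none — t_k is not Gosper-summable

Compute t_(k+1)/t_k: get 6*(2*k + 1)/(k + 1).
Take A(k)=12*k + 6, B(k)=k + 1, C(k)=1.
Key eq: (12*k + 6)·f(k+1) = (k)·f(k) + (1).
Degrees (1,1,0) ⇒ d ≤ -1.
d = -1 < 0 ⇒ no nonzero polynomial f; not summable.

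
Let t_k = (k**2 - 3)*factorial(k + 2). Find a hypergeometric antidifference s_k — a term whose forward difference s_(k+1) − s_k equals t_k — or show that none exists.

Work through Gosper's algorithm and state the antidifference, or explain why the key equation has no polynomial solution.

s_k = (k - 3)*factorial(k + 2)

Ratio r(k) = (k + 3)*((k + 1)**2 - 3)/(k**2 - 3).
So A=k + 3 and B=1, with C=k**2 - 3.
f must satisfy (k + 3)·f(k+1) − (1)·f(k) = k**2 - 3.
From deg A=1, deg B=0, deg C=2: d=1.
A polynomial solution: f(k) = k - 3.
Certificate R = B(k−1)f/C = (k - 3)/(k**2 - 3) gives s_k = (k - 3)*factorial(k + 2).
Verify: (k**2 - 3)*factorial(k + 2) matches t_k.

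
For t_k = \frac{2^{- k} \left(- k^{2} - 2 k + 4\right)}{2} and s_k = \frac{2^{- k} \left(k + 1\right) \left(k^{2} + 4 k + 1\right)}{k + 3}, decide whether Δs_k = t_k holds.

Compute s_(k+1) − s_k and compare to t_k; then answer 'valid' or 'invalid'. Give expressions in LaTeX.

s_(k+1) = (k + 2)*(4*k + (k + 1)**2 + 5)/(2*2**k*(k + 4))
s_(k+1) − s_k = (-k**4 - 7*k**3 - 8*k**2 + 24*k + 28)/(2*2**k*(k**2 + 7*k + 12))
(s_(k+1) − s_k) − t_k = (k**3 + 7*k**2 + 10*k - 10)/(2**k*(k**2 + 7*k + 12))

Invalid: residual \frac{2^{- k} \left(k^{3} + 7 k^{2} + 10 k - 10\right)}{k^{2} + 7 k + 12} ≠ 0.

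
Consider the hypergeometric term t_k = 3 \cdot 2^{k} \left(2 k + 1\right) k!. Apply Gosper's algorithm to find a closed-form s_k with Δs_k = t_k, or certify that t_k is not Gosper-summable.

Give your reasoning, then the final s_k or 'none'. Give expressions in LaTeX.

s_k = 3 \cdot 2^{k} k!

r(k) = 2*(k + 1)*(2*k + 3)/(2*k + 1) after simplifying.
So A=2*k + 2 and B=1, with C=k + 1/2.
f must satisfy (2*k + 2)·f(k+1) − (1)·f(k) = k + 1/2.
deg f ≤ 0 (via 1,0,1).
Solve for f: f(k) = 1/2 (degree 0 ≤ 0).
Certificate R = B(k−1)f/C = 1/(2*k + 1) gives s_k = 3*2**k*factorial(k).
Check: Δs_k = 3*2**k*(2*k + 1)*factorial(k). ✓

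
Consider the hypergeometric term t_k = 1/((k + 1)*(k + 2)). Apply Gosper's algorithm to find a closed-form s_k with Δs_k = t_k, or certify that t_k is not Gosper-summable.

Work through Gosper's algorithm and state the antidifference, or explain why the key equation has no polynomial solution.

s_k = k/(k + 1)

t_(k+1)/t_k = (k + 1)/(k + 3).
Normal form (A,B,C) = (k + 1, k + 3, 1).
Solve (k + 1)·f(k+1) − (k + 2)·f(k) = 1.
Degrees (1,1,0) ⇒ d ≤ 1.
Solve for f: f(k) = k (degree 1 ≤ 1).
R(k) = B(k−1)·f(k)/C(k) = k*(k + 2); s_k = R·t_k = k/(k + 1).
Check: Δs_k = 1/(k**2 + 3*k + 2). ✓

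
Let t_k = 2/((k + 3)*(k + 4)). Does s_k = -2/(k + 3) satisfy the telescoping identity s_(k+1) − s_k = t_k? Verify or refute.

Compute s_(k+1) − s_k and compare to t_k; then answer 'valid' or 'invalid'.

s_(k+1) = -2/(k + 4)
s_(k+1) − s_k = 2/((k + 3)*(k + 4))
(s_(k+1) − s_k) − t_k = 0

Valid: the claim telescopes to t_k.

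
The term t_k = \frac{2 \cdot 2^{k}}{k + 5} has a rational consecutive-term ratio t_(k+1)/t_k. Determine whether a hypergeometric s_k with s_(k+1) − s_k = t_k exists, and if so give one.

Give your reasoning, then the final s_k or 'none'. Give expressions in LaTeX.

t_(k+1)/t_k = 2*(k + 5)/(k + 6).
Normal form (A,B,C) = (2*k + 10, k + 6, 1).
Set up (2*k + 10)·f(k+1) − (k + 5)·f(k) − (1) = 0.
deg f ≤ -1 (via 1,1,0).
Negative degree bound (-1): no f exists, t_k not Gosper-summable.

none — t_k is not Gosper-summable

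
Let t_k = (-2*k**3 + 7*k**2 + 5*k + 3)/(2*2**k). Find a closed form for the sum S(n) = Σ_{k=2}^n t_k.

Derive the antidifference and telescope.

S(n) = 2**(-n - 2)*(-7*2**n + 4*n**3 + 10*n**2 + 6*n - 6)

Compute t_(k+1)/t_k: get (2*k**3 - k**2 - 13*k - 13)/(2*(2*k**3 - 7*k**2 - 5*k - 3)).
Gosper form: A/B · C(k+1)/C(k) with A=1/2, B=1, C=k**3 - 7*k**2/2 - 5*k/2 - 3/2.
Set up (1/2)·f(k+1) − (1)·f(k) − (k**3 - 7*k**2/2 - 5*k/2 - 3/2) = 0.
d = 3 from the (0,0,3) case.
A polynomial solution: f(k) = -(2*k - 3)*(k**2 + k + 1).
Get s_k = R·t_k = (2*k**3 - k**2 - k - 3)/2**k with R(k) = B(k−1)f(k)/C(k) = -2*(2*k - 3)*(k**2 + k + 1)/(2*k**3 - 7*k**2 - 5*k - 3).
Check: Δs_k = (-2*k**3 + 7*k**2 + 5*k + 3)/(2*2**k). ✓
s_(n+1) = 2**(-n - 1)*(2*n**3 + 5*n**2 + 3*n - 3) and s_(2) = 7/4, so S(n) = 2**(-n - 2)*(-7*2**n + 4*n**3 + 10*n**2 + 6*n - 6).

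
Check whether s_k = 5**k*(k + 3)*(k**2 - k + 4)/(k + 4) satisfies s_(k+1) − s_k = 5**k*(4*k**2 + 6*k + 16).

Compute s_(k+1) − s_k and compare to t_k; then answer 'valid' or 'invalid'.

s_(k+1) = 5**(k + 1)*(k + 4)*(-k + (k + 1)**2 + 3)/(k + 5)
s_(k+1) − s_k = 5**k*(4*k**4 + 38*k**3 + 129*k**2 + 223*k + 260)/(k**2 + 9*k + 20)
(s_(k+1) − s_k) − t_k = 5**k*(-4*k**3 - 21*k**2 - 41*k - 60)/(k**2 + 9*k + 20)

Invalid: residual 5**k*(-4*k**3 - 21*k**2 - 41*k - 60)/(k**2 + 9*k + 20) ≠ 0.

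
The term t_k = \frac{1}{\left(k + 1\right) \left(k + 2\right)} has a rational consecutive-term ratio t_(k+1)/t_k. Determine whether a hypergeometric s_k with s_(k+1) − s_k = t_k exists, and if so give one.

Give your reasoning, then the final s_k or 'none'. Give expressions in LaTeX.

s_k = \frac{k}{k + 1}

Step 1: r(k) = (k + 1)/(k + 3).
Normal form (A,B,C) = (k + 1, k + 3, 1).
Key eq: (k + 1)·f(k+1) = (k + 2)·f(k) + (1).
Bound: deg f ≤ 1.
Match coefficients ⇒ f(k) = k.
Then R = B(k−1)f/C = k*(k + 2), so s_k = R(k)·t_k = k/(k + 1).
Check: Δs_k = 1/(k**2 + 3*k + 2). ✓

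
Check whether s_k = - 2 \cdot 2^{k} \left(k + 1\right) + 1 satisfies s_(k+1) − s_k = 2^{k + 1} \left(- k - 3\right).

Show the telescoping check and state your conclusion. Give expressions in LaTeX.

s_(k+1) = -4*2**k*(k + 2) + 1
s_(k+1) − s_k = 2**(k + 1)*(-k - 3)
(s_(k+1) − s_k) − t_k = 0

valid; difference matches t_k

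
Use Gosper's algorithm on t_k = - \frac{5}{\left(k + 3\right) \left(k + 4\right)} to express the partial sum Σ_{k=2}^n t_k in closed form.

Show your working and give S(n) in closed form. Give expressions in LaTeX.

r(k) = (k + 3)/(k + 5) after simplifying.
Normal form (A,B,C) = (k + 3, k + 5, 1).
Solve (k + 3)·f(k+1) − (k + 4)·f(k) = 1.
d = 1 from the (1,1,0) case.
A polynomial solution: f(k) = k/3.
So s_k = (B(k−1)f/C)·t_k = (k*(k + 4)/3)·t_k = -5*k/(3*k + 9).
Δs = -5/(k**2 + 7*k + 12), as required.
Evaluate: s_(n+1) = 5*(-n - 1)/(3*(n + 4)); subtract s_(2) = -2/3 ⇒ S(n) = (1 - n)/(n + 4).

S(n) = \frac{1 - n}{n + 4}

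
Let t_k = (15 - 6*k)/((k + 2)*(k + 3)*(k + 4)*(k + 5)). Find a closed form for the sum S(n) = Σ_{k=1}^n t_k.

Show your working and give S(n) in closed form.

S(n) = 3*n/(n**3 + 12*n**2 + 47*n + 60)

t_(k+1)/t_k = (k + 2)*(2*k - 3)/((k + 6)*(2*k - 5)).
So A=k + 2 and B=k + 6, with C=k - 5/2.
Set up (k + 2)·f(k+1) − (k + 5)·f(k) − (k - 5/2) = 0.
Bound: deg f ≤ 3.
Solve for f: f(k) = -k*(k**2 + 9*k + 50)/48 (degree 3 ≤ 3).
Certificate R = B(k−1)f/C = -k*(k + 5)*(k**2 + 9*k + 50)/(24*(2*k - 5)) gives s_k = k*(k**2 + 9*k + 50)/(8*(k + 2)*(k + 3)*(k + 4)).
Verify: 3*(5 - 2*k)/(k**4 + 14*k**3 + 71*k**2 + 154*k + 120) matches t_k.
Telescope: S(n) = s_(n+1) − s_(1) = (n**3 + 12*n**2 + 71*n + 60)/(8*(n**3 + 12*n**2 + 47*n + 60)) − (1/8) = 3*n/(n**3 + 12*n**2 + 47*n + 60).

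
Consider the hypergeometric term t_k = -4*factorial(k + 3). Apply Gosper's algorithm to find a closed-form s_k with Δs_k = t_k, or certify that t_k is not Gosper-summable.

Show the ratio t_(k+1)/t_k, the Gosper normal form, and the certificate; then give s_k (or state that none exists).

no hypergeometric antidifference exists

The ratio is k + 4.
Factor: A=k + 4; B=1; C=1.
Need (k + 4)·f(k+1) − (1)·f(k) = 1.
deg f ≤ -1 (via 1,0,0).
deg f ≤ -1 is impossible — no certificate.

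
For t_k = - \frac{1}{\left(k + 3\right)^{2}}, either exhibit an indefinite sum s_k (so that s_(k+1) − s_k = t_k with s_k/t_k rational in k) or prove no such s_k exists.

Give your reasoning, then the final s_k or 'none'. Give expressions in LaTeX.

Compute t_(k+1)/t_k: get (k + 3)**2/(k + 4)**2.
Normal form (A,B,C) = (k**2 + 6*k + 9, k**2 + 8*k + 16, 1).
Solve (k**2 + 6*k + 9)·f(k+1) − (k**2 + 6*k + 9)·f(k) = 1.
Bound: deg f ≤ 0.
Generic f = c0 gives residual -1; -1 = 0 cannot hold, so t_k is not Gosper-summable.

none (Gosper's algorithm certifies no s_k)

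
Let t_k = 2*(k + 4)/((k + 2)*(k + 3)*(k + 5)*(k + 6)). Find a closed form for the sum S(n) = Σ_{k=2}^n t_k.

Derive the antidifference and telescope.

Step 1: r(k) = (k + 2)*(k + 5)**2/((k + 4)**2*(k + 7)).
Gosper form: A/B · C(k+1)/C(k) with A=k + 2, B=k + 7, C=k**2 + 8*k + 16.
Key eq: (k + 2)·f(k+1) = (k + 6)·f(k) + (k**2 + 8*k + 16).
Degrees (1,1,2) ⇒ d ≤ 4.
Coefficient equations give f(k) = k*(k + 3)*(k + 4)*(k + 7)/20.
So s_k = (B(k−1)f/C)·t_k = (k*(k + 3)*(k + 6)*(k + 7)/(20*(k + 4)))·t_k = k*(k + 7)/(10*(k**2 + 7*k + 10)).
s_(k+1) − s_k = 2*(k + 4)/(k**4 + 16*k**3 + 91*k**2 + 216*k + 180) = t_k.
Σ_(k=2)^n t_k = s_(n+1) − s_(2) = ((n**2 + 9*n + 8)/(10*(n**2 + 9*n + 18))) − (9/140), i.e. (n**2 + 9*n - 10)/(28*(n**2 + 9*n + 18)).

S(n) = (n**2 + 9*n - 10)/(28*(n**2 + 9*n + 18))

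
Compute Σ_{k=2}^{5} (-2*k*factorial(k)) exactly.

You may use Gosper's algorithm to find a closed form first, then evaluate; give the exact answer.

Σ = -1436

Step 1: r(k) = (k + 1)**2/k.
So A=k + 1 and B=1, with C=k.
Set up (k + 1)·f(k+1) − (1)·f(k) − (k) = 0.
Bound: deg f ≤ 0.
Solve for f: f(k) = 1 (degree 0 ≤ 0).
Then R = B(k−1)f/C = 1/k, so s_k = R(k)·t_k = -2*factorial(k).
Δs = -2*k*factorial(k), as required.
Σ_(k=2)^(5) t_k = s_(6) − s_(2) = -1440 − (-4) = -1436.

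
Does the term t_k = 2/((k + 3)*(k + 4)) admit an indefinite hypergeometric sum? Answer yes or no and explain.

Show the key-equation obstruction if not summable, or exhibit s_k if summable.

Step 1: r(k) = (k + 3)/(k + 5).
Factor: A=k + 3; B=k + 5; C=1.
Solve (k + 3)·f(k+1) − (k + 4)·f(k) = 1.
Bound: deg f ≤ 1.
Match coefficients ⇒ f(k) = k/3.
Get s_k = R·t_k = 2*k/(3*(k + 3)) with R(k) = B(k−1)f(k)/C(k) = k*(k + 4)/3.
Verify: 2/(k**2 + 7*k + 12) matches t_k.

Yes. s_k = 2*k/(3*(k + 3)).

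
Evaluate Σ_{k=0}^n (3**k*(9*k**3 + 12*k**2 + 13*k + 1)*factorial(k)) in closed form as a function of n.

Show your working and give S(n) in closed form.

t_(k+1)/t_k = 3*(9*k**4 + 48*k**3 + 103*k**2 + 99*k + 35)/(9*k**3 + 12*k**2 + 13*k + 1).
Take A(k)=3*k + 3, B(k)=1, C(k)=k**3 + 4*k**2/3 + 13*k/9 + 1/9.
f must satisfy (3*k + 3)·f(k+1) − (1)·f(k) = k**3 + 4*k**2/3 + 13*k/9 + 1/9.
deg f ≤ 2 (via 1,0,3).
A polynomial solution: f(k) = (3*k**2 - 4*k + 2)/9.
Certificate R = B(k−1)f/C = (3*k**2 - 4*k + 2)/(9*k**3 + 12*k**2 + 13*k + 1) gives s_k = 3**k*(3*k**2 - 4*k + 2)*factorial(k).
s_(k+1) − s_k = 3**k*(9*k**3 + 12*k**2 + 13*k + 1)*factorial(k) = t_k.
s_(n+1) = 3**(n + 1)*(3*n**2 + 2*n + 1)*factorial(n + 1) and s_(0) = 2, so S(n) = 9*3**n*n**3*factorial(n) + 15*3**n*n**2*factorial(n) + 9*3**n*n*factorial(n) + 3*3**n*factorial(n) - 2.

S(n) = 9*3**n*n**3*factorial(n) + 15*3**n*n**2*factorial(n) + 9*3**n*n*factorial(n) + 3*3**n*factorial(n) - 2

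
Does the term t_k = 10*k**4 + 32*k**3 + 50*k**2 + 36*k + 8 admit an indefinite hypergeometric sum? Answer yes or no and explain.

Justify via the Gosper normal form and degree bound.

Yes. s_k = k*(2*k**4 + 3*k**3 + 4*k**2 + k - 2).

Step 1: r(k) = (5*k**4 + 36*k**3 + 103*k**2 + 136*k + 68)/(5*k**4 + 16*k**3 + 25*k**2 + 18*k + 4).
Gosper form: A/B · C(k+1)/C(k) with A=1, B=1, C=k**4 + 16*k**3/5 + 5*k**2 + 18*k/5 + 4/5.
Set up (1)·f(k+1) − (1)·f(k) − (k**4 + 16*k**3/5 + 5*k**2 + 18*k/5 + 4/5) = 0.
d = 5 from the (0,0,4) case.
Match coefficients ⇒ f(k) = k*(k + 1)*(2*k - 1)*(k**2 + k + 2)/10.
R(k) = B(k−1)·f(k)/C(k) = k*(2*k - 1)*(k**2 + k + 2)/(2*(5*k**3 + 11*k**2 + 14*k + 4)); s_k = R·t_k = k*(2*k**4 + 3*k**3 + 4*k**2 + k - 2).
Check: Δs_k = 10*k**4 + 32*k**3 + 50*k**2 + 36*k + 8. ✓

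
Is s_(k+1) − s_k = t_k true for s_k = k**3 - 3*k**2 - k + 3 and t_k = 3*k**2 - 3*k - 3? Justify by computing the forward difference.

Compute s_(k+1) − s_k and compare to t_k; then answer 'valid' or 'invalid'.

valid; difference matches t_k

s_(k+1) = k*(k**2 - 4)
s_(k+1) − s_k = 3*k**2 - 3*k - 3
(s_(k+1) − s_k) − t_k = 0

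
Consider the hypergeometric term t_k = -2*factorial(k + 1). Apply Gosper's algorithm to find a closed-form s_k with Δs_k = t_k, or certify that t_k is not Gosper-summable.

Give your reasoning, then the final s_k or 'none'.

r(k) = k + 2 after simplifying.
Gosper form: A/B · C(k+1)/C(k) with A=k + 2, B=1, C=1.
Set up (k + 2)·f(k+1) − (1)·f(k) − (1) = 0.
deg f ≤ -1 (via 1,0,0).
Bound -1 < 0, so the key equation has no polynomial solution.

none — t_k is not Gosper-summable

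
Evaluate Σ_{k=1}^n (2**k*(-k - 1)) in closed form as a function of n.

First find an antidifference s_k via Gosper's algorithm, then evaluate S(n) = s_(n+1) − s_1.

S(n) = -2**(n + 1)*n

t_(k+1)/t_k = 2*(k + 2)/(k + 1).
Gosper form: A/B · C(k+1)/C(k) with A=2, B=1, C=k + 1.
f must satisfy (2)·f(k+1) − (1)·f(k) = k + 1.
Degrees (0,0,1) ⇒ d ≤ 1.
Solve for f: f(k) = k - 1 (degree 1 ≤ 1).
Get s_k = R·t_k = 2**k*(1 - k) with R(k) = B(k−1)f(k)/C(k) = (k - 1)/(k + 1).
Verify: 2**k*(-k - 1) matches t_k.
Telescope: S(n) = s_(n+1) − s_(1) = -2**(n + 1)*n − (0) = -2**(n + 1)*n.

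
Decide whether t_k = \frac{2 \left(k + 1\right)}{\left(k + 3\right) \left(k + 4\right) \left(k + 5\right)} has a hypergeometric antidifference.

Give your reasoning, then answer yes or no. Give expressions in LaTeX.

r(k) = (k + 2)*(k + 3)/((k + 1)*(k + 6)) after simplifying.
So A=k + 3 and B=k + 6, with C=k + 1.
Key eq: (k + 3)·f(k+1) = (k + 5)·f(k) + (k + 1).
deg f ≤ 2 (via 1,1,1).
Match coefficients ⇒ f(k) = k*(k + 1)/6.
Get s_k = R·t_k = k*(k + 1)/(3*(k + 3)*(k + 4)) with R(k) = B(k−1)f(k)/C(k) = k*(k + 5)/6.
Verify: 2*(k + 1)/(k**3 + 12*k**2 + 47*k + 60) matches t_k.

Yes. s_k = \frac{k \left(k + 1\right)}{3 \left(k + 3\right) \left(k + 4\right)}.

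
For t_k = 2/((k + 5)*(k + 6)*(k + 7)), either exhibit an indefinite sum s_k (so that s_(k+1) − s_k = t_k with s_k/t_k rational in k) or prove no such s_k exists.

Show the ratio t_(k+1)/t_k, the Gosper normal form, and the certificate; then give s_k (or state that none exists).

s_k = k*(k + 11)/(30*(k + 5)*(k + 6))

Ratio r(k) = (k + 5)/(k + 8).
Take A(k)=k + 5, B(k)=k + 8, C(k)=1.
Need (k + 5)·f(k+1) − (k + 7)·f(k) = 1.
d = 2 from the (1,1,0) case.
A polynomial solution: f(k) = k*(k + 11)/60.
Get s_k = R·t_k = k*(k + 11)/(30*(k + 5)*(k + 6)) with R(k) = B(k−1)f(k)/C(k) = k*(k + 7)*(k + 11)/60.
Verify: 2/(k**3 + 18*k**2 + 107*k + 210) matches t_k.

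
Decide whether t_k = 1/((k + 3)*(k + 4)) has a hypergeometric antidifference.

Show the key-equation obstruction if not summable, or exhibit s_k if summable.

Yes. s_k = k/(3*(k + 3)).

Compute t_(k+1)/t_k: get (k + 3)/(k + 5).
So A=k + 3 and B=k + 5, with C=1.
f must satisfy (k + 3)·f(k+1) − (k + 4)·f(k) = 1.
Degrees (1,1,0) ⇒ d ≤ 1.
Solving with deg f ≤ 1: f(k) = k/3.
Then R = B(k−1)f/C = k*(k + 4)/3, so s_k = R(k)·t_k = k/(3*(k + 3)).
Δs = 1/(k**2 + 7*k + 12), as required.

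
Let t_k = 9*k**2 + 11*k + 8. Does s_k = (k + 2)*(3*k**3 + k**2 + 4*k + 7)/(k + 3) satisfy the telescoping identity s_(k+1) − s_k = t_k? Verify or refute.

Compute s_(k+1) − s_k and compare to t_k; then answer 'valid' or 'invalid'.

Invalid: residual (-6*k**3 - 37*k**2 - 37*k - 17)/(k**2 + 7*k + 12) ≠ 0.

s_(k+1) = (k + 3)*(4*k + 3*(k + 1)**3 + (k + 1)**2 + 11)/(k + 4)
s_(k+1) − s_k = (9*k**4 + 68*k**3 + 156*k**2 + 151*k + 79)/(k**2 + 7*k + 12)
(s_(k+1) − s_k) − t_k = (-6*k**3 - 37*k**2 - 37*k - 17)/(k**2 + 7*k + 12)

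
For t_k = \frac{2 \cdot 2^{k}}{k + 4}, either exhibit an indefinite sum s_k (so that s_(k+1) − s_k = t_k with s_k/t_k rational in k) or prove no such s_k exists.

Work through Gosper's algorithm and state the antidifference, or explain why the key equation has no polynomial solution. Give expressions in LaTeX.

r(k) = 2*(k + 4)/(k + 5) after simplifying.
Normal form (A,B,C) = (2*k + 8, k + 5, 1).
Solve (2*k + 8)·f(k+1) − (k + 4)·f(k) = 1.
d = -1 from the (1,1,0) case.
Bound -1 < 0, so the key equation has no polynomial solution.

none (Gosper's algorithm certifies no s_k)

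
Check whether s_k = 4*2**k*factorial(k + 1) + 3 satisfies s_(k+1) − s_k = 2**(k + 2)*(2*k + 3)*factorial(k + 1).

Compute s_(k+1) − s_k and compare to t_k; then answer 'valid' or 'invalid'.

Valid — Δs_k = t_k.

s_(k+1) = 4*2**(k + 1)*factorial(k + 2) + 3
s_(k+1) − s_k = 2**(k + 2)*(2*k + 3)*factorial(k + 1)
(s_(k+1) − s_k) − t_k = 0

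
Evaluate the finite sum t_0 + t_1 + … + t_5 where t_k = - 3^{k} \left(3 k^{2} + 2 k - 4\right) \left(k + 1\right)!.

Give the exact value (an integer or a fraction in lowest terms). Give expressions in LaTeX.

Ratio r(k) = 3*(3*k**3 + 14*k**2 + 17*k + 2)/(3*k**2 + 2*k - 4).
Factor: A=3*k + 6; B=1; C=k**2 + 2*k/3 - 4/3.
f must satisfy (3*k + 6)·f(k+1) − (1)·f(k) = k**2 + 2*k/3 - 4/3.
Bound: deg f ≤ 1.
Solve for f: f(k) = (k - 2)/3 (degree 1 ≤ 1).
R(k) = B(k−1)·f(k)/C(k) = (k - 2)/(3*k**2 + 2*k - 4); s_k = R·t_k = -3**k*(k - 2)*factorial(k + 1).
s_(k+1) − s_k = -3**k*(3*k**2 + 2*k - 4)*factorial(k + 1) = t_k.
Evaluate s at k=6 and k=0: -14696640 and 2; difference -14696642.

Σ = -14696642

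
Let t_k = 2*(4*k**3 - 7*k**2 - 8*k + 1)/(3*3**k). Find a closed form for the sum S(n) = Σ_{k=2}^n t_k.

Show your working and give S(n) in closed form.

Compute t_(k+1)/t_k: get (4*k**3 + 5*k**2 - 10*k - 10)/(3*(4*k**3 - 7*k**2 - 8*k + 1)).
Take A(k)=1/3, B(k)=1, C(k)=k**3 - 7*k**2/4 - 2*k + 1/4.
Key eq: (1/3)·f(k+1) = (1)·f(k) + (k**3 - 7*k**2/4 - 2*k + 1/4).
d = 3 from the (0,0,3) case.
A polynomial solution: f(k) = -3*(4*k**3 - k**2 - 3*k + 1)/8.
Then R = B(k−1)f/C = -3*(4*k**3 - k**2 - 3*k + 1)/(2*(4*k**3 - 7*k**2 - 8*k + 1)), so s_k = R(k)·t_k = (-4*k**3 + k**2 + 3*k - 1)/3**k.
Δs = 2*(4*k**3 - 7*k**2 - 8*k + 1)/(3*3**k), as required.
Evaluate: s_(n+1) = 3**(-n - 1)*(-4*n**3 - 11*n**2 - 7*n - 1); subtract s_(2) = -23/9 ⇒ S(n) = 3**(-n - 2)*(23*3**n - 12*n**3 - 33*n**2 - 21*n - 3).

S(n) = 3**(-n - 2)*(23*3**n - 12*n**3 - 33*n**2 - 21*n - 3)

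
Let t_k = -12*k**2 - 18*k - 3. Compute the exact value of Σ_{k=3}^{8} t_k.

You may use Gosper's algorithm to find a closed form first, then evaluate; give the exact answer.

The ratio is (4*k**2 + 14*k + 11)/(4*k**2 + 6*k + 1).
Factor: A=1; B=1; C=k**2 + 3*k/2 + 1/4.
f must satisfy (1)·f(k+1) − (1)·f(k) = k**2 + 3*k/2 + 1/4.
Bound: deg f ≤ 3.
Solving with deg f ≤ 3: f(k) = k*(4*k**2 + 3*k - 4)/12.
Get s_k = R·t_k = k*(-4*k**2 - 3*k + 4) with R(k) = B(k−1)f(k)/C(k) = k*(4*k**2 + 3*k - 4)/(3*(4*k**2 + 6*k + 1)).
s_(k+1) − s_k = -12*k**2 - 18*k - 3 = t_k.
Telescoping: Σ = s_(9) − s_(3) = -3123 − (-123) = -3000.

Σ = -3000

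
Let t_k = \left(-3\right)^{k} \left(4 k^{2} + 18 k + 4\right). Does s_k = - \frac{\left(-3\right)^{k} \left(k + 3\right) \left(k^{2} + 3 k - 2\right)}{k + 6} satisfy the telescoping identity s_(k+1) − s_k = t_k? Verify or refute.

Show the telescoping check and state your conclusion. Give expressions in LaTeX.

Invalid: residual \frac{\left(-3\right)^{k + 1} \left(4 k^{3} + 43 k^{2} + 115 k + 22\right)}{k^{2} + 13 k + 42} ≠ 0.

s_(k+1) = 3*(-3)**k*(k + 4)*(3*k + (k + 1)**2 + 1)/(k + 7)
s_(k+1) − s_k = (-3)**k*(4*k**4 + 58*k**3 + 277*k**2 + 463*k + 102)/(k**2 + 13*k + 42)
(s_(k+1) − s_k) − t_k = (-3)**(k + 1)*(4*k**3 + 43*k**2 + 115*k + 22)/(k**2 + 13*k + 42)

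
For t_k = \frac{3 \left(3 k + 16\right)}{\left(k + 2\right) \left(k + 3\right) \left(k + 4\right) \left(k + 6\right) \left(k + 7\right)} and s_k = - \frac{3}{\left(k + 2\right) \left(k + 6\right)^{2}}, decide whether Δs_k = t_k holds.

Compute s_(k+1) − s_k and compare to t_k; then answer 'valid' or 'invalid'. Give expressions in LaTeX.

s_(k+1) = -3/((k + 3)*(k + 7)**2)
s_(k+1) − s_k = -3/((k + 3)*(k + 7)**2) + 3/((k + 2)*(k + 6)**2)
(s_(k+1) − s_k) − t_k = 9*(-4*k**2 - 45*k - 124)/(k**7 + 35*k**6 + 513*k**5 + 4069*k**4 + 18794*k**3 + 50340*k**2 + 72072*k + 42336)

Invalid: residual \frac{9 \left(- 4 k^{2} - 45 k - 124\right)}{k^{7} + 35 k^{6} + 513 k^{5} + 4069 k^{4} + 18794 k^{3} + 50340 k^{2} + 72072 k + 42336} ≠ 0.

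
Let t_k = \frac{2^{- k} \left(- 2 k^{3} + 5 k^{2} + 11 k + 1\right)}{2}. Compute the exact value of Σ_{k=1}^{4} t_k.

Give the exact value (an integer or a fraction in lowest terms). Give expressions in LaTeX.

Σ = 275/32

r(k) = (2*k**3 + k**2 - 15*k - 15)/(2*(2*k**3 - 5*k**2 - 11*k - 1)) after simplifying.
So A=1/2 and B=1, with C=k**3 - 5*k**2/2 - 11*k/2 - 1/2.
Solve (1/2)·f(k+1) − (1)·f(k) = k**3 - 5*k**2/2 - 11*k/2 - 1/2.
Bound: deg f ≤ 3.
Coefficient equations give f(k) = -2*k**3 - k**2 + 3*k + 1.
Then R = B(k−1)f/C = -2*(2*k**3 + k**2 - 3*k - 1)/(2*k**3 - 5*k**2 - 11*k - 1), so s_k = R(k)·t_k = (2*k**3 + k**2 - 3*k - 1)/2**k.
Verify: (-2*k**3 + 5*k**2 + 11*k + 1)/(2*2**k) matches t_k.
Telescoping: Σ = s_(5) − s_(1) = 259/32 − (-1/2) = 275/32.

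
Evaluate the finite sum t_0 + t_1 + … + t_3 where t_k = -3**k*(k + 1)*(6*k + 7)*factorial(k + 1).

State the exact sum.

Σ = -68041

t_(k+1)/t_k = (k + 2)**2*(18*k + 39)/((k + 1)*(6*k + 7)).
Take A(k)=3*k + 6, B(k)=1, C(k)=k**2 + 13*k/6 + 7/6.
f must satisfy (3*k + 6)·f(k+1) − (1)·f(k) = k**2 + 13*k/6 + 7/6.
From deg A=1, deg B=0, deg C=2: d=1.
Match coefficients ⇒ f(k) = (2*k - 1)/6.
So s_k = (B(k−1)f/C)·t_k = ((2*k - 1)/((k + 1)*(6*k + 7)))·t_k = -3**k*(2*k - 1)*factorial(k + 1).
s_(k+1) − s_k = -3**k*(k + 1)*(6*k + 7)*factorial(k + 1) = t_k.
Σ_(k=0)^(3) t_k = s_(4) − s_(0) = -68040 − (1) = -68041.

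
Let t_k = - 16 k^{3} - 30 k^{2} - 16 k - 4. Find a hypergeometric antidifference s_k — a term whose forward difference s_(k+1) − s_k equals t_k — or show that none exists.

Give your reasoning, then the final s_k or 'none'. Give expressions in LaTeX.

r(k) = (8*k**3 + 39*k**2 + 62*k + 33)/(8*k**3 + 15*k**2 + 8*k + 2) after simplifying.
Take A(k)=1, B(k)=1, C(k)=k**3 + 15*k**2/8 + k + 1/4.
Set up (1)·f(k+1) − (1)·f(k) − (k**3 + 15*k**2/8 + k + 1/4) = 0.
Degrees (0,0,3) ⇒ d ≤ 4.
Coefficient equations give f(k) = k*(4*k**3 + 2*k**2 - 3*k + 1)/16.
Certificate R = B(k−1)f/C = k*(4*k**3 + 2*k**2 - 3*k + 1)/(2*(8*k**3 + 15*k**2 + 8*k + 2)) gives s_k = k*(-4*k**3 - 2*k**2 + 3*k - 1).
Check: Δs_k = -16*k**3 - 30*k**2 - 16*k - 4. ✓

s_k = k \left(- 4 k^{3} - 2 k^{2} + 3 k - 1\right)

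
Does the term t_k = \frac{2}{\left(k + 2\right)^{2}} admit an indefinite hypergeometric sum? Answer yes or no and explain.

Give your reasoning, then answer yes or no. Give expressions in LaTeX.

Ratio r(k) = (k + 2)**2/(k + 3)**2.
Gosper form: A/B · C(k+1)/C(k) with A=k**2 + 4*k + 4, B=k**2 + 6*k + 9, C=1.
Key eq: (k**2 + 4*k + 4)·f(k+1) = (k**2 + 4*k + 4)·f(k) + (1).
d = 0 from the (2,2,0) case.
Put f(k) = c0: A·f(k+1) − B(k−1)·f(k) − C = -1; need -1 = 0 — inconsistent ⇒ no f, not summable.

No — key equation has no polynomial f.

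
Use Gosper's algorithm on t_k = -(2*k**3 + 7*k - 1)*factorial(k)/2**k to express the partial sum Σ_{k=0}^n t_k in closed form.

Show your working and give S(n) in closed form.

S(n) = (2**(n + 1) - 2*n**3*factorial(n) - 4*n**2*factorial(n) - 3*n*factorial(n) - factorial(n))/2**n

Step 1: r(k) = (k + 1)*(7*k + 2*(k + 1)**3 + 6)/(2*(2*k**3 + 7*k - 1)).
Normal form (A,B,C) = (k/2 + 1/2, 1, k**3 + 7*k/2 - 1/2).
Key eq: (k/2 + 1/2)·f(k+1) = (1)·f(k) + (k**3 + 7*k/2 - 1/2).
deg f ≤ 2 (via 1,0,3).
Coefficient equations give f(k) = 2*k**2 - 2*k + 1.
Get s_k = R·t_k = -2**(1 - k)*(2*k**2 - 2*k + 1)*factorial(k) with R(k) = B(k−1)f(k)/C(k) = 2*(2*k**2 - 2*k + 1)/(2*k**3 + 7*k - 1).
Check: Δs_k = -(2*k**3 + 7*k - 1)*factorial(k)/2**k. ✓
Telescope: S(n) = s_(n+1) − s_(0) = -(2*n**2 + 2*n + 1)*factorial(n + 1)/2**n − (-2) = (2**(n + 1) - 2*n**3*factorial(n) - 4*n**2*factorial(n) - 3*n*factorial(n) - factorial(n))/2**n.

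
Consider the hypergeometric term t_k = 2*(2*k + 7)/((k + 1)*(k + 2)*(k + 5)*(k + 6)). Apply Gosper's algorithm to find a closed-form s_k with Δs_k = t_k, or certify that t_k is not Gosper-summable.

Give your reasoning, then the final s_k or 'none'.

Compute t_(k+1)/t_k: get (k + 1)*(k + 5)*(2*k + 9)/((k + 3)*(k + 7)*(2*k + 7)).
So A=k + 1 and B=k + 7, with C=k**3 + 21*k**2/2 + 73*k/2 + 42.
Key eq: (k + 1)·f(k+1) = (k + 6)·f(k) + (k**3 + 21*k**2/2 + 73*k/2 + 42).
d = 5 from the (1,1,3) case.
Coefficient equations give f(k) = k*(k + 2)*(k + 3)*(k + 4)*(k + 6)/10.
Get s_k = R·t_k = 2*k*(k + 6)/(5*(k**2 + 6*k + 5)) with R(k) = B(k−1)f(k)/C(k) = k*(k + 2)*(k + 6)**2/(5*(2*k + 7)).
Check: Δs_k = 2*(2*k + 7)/(k**4 + 14*k**3 + 65*k**2 + 112*k + 60). ✓

s_k = 2*k*(k + 6)/(5*(k**2 + 6*k + 5))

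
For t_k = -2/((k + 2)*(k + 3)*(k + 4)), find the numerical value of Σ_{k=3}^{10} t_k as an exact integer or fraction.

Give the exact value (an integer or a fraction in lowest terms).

Σ = -38/1365

r(k) = (k + 2)/(k + 5) after simplifying.
Factor: A=k + 2; B=k + 5; C=1.
Set up (k + 2)·f(k+1) − (k + 4)·f(k) − (1) = 0.
Bound: deg f ≤ 2.
Coefficient equations give f(k) = k*(k + 5)/12.
Certificate R = B(k−1)f/C = k*(k + 4)*(k + 5)/12 gives s_k = k*(-k - 5)/(6*(k + 2)*(k + 3)).
Check: Δs_k = -2/(k**3 + 9*k**2 + 26*k + 24). ✓
Sum = s_(11) − s_(3); s_(11) = -44/273, s_(3) = -2/15 ⇒ -38/1365.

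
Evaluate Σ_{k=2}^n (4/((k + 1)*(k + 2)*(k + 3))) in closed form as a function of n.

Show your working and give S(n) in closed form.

r(k) = (k + 1)/(k + 4) after simplifying.
Normal form (A,B,C) = (k + 1, k + 4, 1).
Key eq: (k + 1)·f(k+1) = (k + 3)·f(k) + (1).
Degrees (1,1,0) ⇒ d ≤ 2.
Solving with deg f ≤ 2: f(k) = k*(k + 3)/4.
So s_k = (B(k−1)f/C)·t_k = (k*(k + 3)**2/4)·t_k = k*(k + 3)/((k + 1)*(k + 2)).
Δs = 4/(k**3 + 6*k**2 + 11*k + 6), as required.
Σ_(k=2)^n t_k = s_(n+1) − s_(2) = ((n**2 + 5*n + 4)/(n**2 + 5*n + 6)) − (5/6), i.e. (n**2 + 5*n - 6)/(6*(n**2 + 5*n + 6)).

S(n) = (n**2 + 5*n - 6)/(6*(n**2 + 5*n + 6))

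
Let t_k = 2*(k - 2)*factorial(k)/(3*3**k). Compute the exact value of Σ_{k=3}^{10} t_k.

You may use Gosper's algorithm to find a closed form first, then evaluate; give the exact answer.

Σ = 984628/2187

The ratio is (k**2 - 1)/(3*(k - 2)).
Take A(k)=k/3 + 1/3, B(k)=1, C(k)=k - 2.
Key eq: (k/3 + 1/3)·f(k+1) = (1)·f(k) + (k - 2).
Bound: deg f ≤ 0.
Solve for f: f(k) = 3 (degree 0 ≤ 0).
R(k) = B(k−1)·f(k)/C(k) = 3/(k - 2); s_k = R·t_k = 2*factorial(k)/3**k.
Δs = 2*(k - 2)*factorial(k)/(3*3**k), as required.
Sum = s_(11) − s_(3); s_(11) = 985600/2187, s_(3) = 4/9 ⇒ 984628/2187.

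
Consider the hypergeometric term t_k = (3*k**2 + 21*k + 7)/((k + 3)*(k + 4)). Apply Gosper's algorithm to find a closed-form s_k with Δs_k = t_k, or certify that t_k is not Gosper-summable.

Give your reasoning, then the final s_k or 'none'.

s_k = k*(9*k - 2)/(3*(k + 3))

Step 1: r(k) = (k + 3)*(21*k + 3*(k + 1)**2 + 28)/((k + 5)*(3*k**2 + 21*k + 7)).
Factor: A=k + 3; B=k + 5; C=k**2 + 7*k + 7/3.
Key eq: (k + 3)·f(k+1) = (k + 4)·f(k) + (k**2 + 7*k + 7/3).
d = 2 from the (1,1,2) case.
A polynomial solution: f(k) = k*(9*k - 2)/9.
R(k) = B(k−1)·f(k)/C(k) = k*(k + 4)*(9*k - 2)/(3*(3*k**2 + 21*k + 7)); s_k = R·t_k = k*(9*k - 2)/(3*(k + 3)).
s_(k+1) − s_k = (3*k**2 + 21*k + 7)/(k**2 + 7*k + 12) = t_k.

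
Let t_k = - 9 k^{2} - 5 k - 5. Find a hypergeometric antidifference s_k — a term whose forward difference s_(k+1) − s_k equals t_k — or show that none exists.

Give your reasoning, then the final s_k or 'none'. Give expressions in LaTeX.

The ratio is (9*k**2 + 23*k + 19)/(9*k**2 + 5*k + 5).
So A=1 and B=1, with C=k**2 + 5*k/9 + 5/9.
Set up (1)·f(k+1) − (1)·f(k) − (k**2 + 5*k/9 + 5/9) = 0.
deg f ≤ 3 (via 0,0,2).
A polynomial solution: f(k) = k*(3*k**2 - 2*k + 4)/9.
Get s_k = R·t_k = k*(-3*k**2 + 2*k - 4) with R(k) = B(k−1)f(k)/C(k) = k*(3*k**2 - 2*k + 4)/(9*k**2 + 5*k + 5).
Δs = -9*k**2 - 5*k - 5, as required.

s_k = k \left(- 3 k^{2} + 2 k - 4\right)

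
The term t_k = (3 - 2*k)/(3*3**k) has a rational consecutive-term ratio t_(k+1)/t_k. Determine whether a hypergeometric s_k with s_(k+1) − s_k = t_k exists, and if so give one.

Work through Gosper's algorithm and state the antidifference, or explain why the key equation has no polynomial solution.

Ratio r(k) = (2*k - 1)/(3*(2*k - 3)).
Factor: A=1/3; B=1; C=k - 3/2.
Set up (1/3)·f(k+1) − (1)·f(k) − (k - 3/2) = 0.
deg f ≤ 1 (via 0,0,1).
Solve for f: f(k) = -3*(k - 1)/2 (degree 1 ≤ 1).
Get s_k = R·t_k = (k - 1)/3**k with R(k) = B(k−1)f(k)/C(k) = -3*(k - 1)/(2*k - 3).
Δs = (3 - 2*k)/(3*3**k), as required.

s_k = (k - 1)/3**k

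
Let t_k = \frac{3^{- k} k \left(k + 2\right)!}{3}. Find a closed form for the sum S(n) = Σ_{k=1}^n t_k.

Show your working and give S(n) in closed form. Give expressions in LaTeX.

Step 1: r(k) = (k + 1)*(k + 3)/(3*k).
A = k/3 + 1, B = 1, C = k.
f must satisfy (k/3 + 1)·f(k+1) − (1)·f(k) = k.
deg f ≤ 0 (via 1,0,1).
Match coefficients ⇒ f(k) = 3.
Get s_k = R·t_k = factorial(k + 2)/3**k with R(k) = B(k−1)f(k)/C(k) = 3/k.
Verify: k*factorial(k + 2)/(3*3**k) matches t_k.
Σ_(k=1)^n t_k = s_(n+1) − s_(1) = (3**(-n - 1)*factorial(n + 3)) − (2), i.e. -2 + factorial(n + 3)/(3*3**n).

S(n) = -2 + \frac{3^{- n} \left(n + 3\right)!}{3}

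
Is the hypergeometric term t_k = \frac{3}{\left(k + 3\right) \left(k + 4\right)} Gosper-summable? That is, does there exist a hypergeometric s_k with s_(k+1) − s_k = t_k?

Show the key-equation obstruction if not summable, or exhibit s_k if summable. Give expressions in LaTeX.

r(k) = (k + 3)/(k + 5) after simplifying.
Take A(k)=k + 3, B(k)=k + 5, C(k)=1.
Set up (k + 3)·f(k+1) − (k + 4)·f(k) − (1) = 0.
Bound: deg f ≤ 1.
Solving with deg f ≤ 1: f(k) = k/3.
R(k) = B(k−1)·f(k)/C(k) = k*(k + 4)/3; s_k = R·t_k = k/(k + 3).
Verify: 3/(k**2 + 7*k + 12) matches t_k.

Yes. s_k = \frac{k}{k + 3}.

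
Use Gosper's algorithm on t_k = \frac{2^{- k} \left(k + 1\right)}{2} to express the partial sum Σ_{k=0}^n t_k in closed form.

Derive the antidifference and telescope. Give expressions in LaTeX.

Compute t_(k+1)/t_k: get (k + 2)/(2*(k + 1)).
So A=1/2 and B=1, with C=k + 1.
Need (1/2)·f(k+1) − (1)·f(k) = k + 1.
deg f ≤ 1 (via 0,0,1).
Match coefficients ⇒ f(k) = -2*(k + 2).
R(k) = B(k−1)·f(k)/C(k) = -2*(k + 2)/(k + 1); s_k = R·t_k = (-k - 2)/2**k.
Check: Δs_k = (k + 1)/(2*2**k). ✓
s_(n+1) = 2**(-n - 1)*(-n - 3) and s_(0) = -2, so S(n) = 2**(-n - 1)*(2**(n + 2) - n - 3).

S(n) = 2^{- n - 1} \left(2^{n + 2} - n - 3\right)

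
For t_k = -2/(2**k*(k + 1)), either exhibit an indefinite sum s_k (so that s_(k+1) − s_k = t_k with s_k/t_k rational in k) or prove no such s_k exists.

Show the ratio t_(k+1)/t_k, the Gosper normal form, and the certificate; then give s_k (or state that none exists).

none (Gosper's algorithm certifies no s_k)

Step 1: r(k) = (k + 1)/(2*(k + 2)).
Take A(k)=k/2 + 1/2, B(k)=k + 2, C(k)=1.
Need (k/2 + 1/2)·f(k+1) − (k + 1)·f(k) = 1.
d = -1 from the (1,1,0) case.
d = -1 < 0 ⇒ no nonzero polynomial f; not summable.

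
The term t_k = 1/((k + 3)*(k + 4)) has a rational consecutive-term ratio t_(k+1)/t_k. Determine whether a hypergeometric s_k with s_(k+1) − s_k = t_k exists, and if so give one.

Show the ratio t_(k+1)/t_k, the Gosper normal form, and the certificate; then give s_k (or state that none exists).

Step 1: r(k) = (k + 3)/(k + 5).
Normal form (A,B,C) = (k + 3, k + 5, 1).
Solve (k + 3)·f(k+1) − (k + 4)·f(k) = 1.
Degrees (1,1,0) ⇒ d ≤ 1.
Solving with deg f ≤ 1: f(k) = k/3.
Certificate R = B(k−1)f/C = k*(k + 4)/3 gives s_k = k/(3*(k + 3)).
s_(k+1) − s_k = 1/(k**2 + 7*k + 12) = t_k.

s_k = k/(3*(k + 3))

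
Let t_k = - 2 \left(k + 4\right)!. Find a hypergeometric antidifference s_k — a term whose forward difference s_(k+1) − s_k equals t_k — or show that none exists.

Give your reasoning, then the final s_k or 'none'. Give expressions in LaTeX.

not Gosper-summable; s_k does not exist

Step 1: r(k) = k + 5.
Factor: A=k + 5; B=1; C=1.
Need (k + 5)·f(k+1) − (1)·f(k) = 1.
deg f ≤ -1 (via 1,0,0).
d = -1 < 0 ⇒ no nonzero polynomial f; not summable.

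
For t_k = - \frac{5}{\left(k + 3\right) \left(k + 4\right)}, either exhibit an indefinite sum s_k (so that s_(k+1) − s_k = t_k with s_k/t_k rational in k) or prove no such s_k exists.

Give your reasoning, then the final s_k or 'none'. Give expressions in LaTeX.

t_(k+1)/t_k = (k + 3)/(k + 5).
Factor: A=k + 3; B=k + 5; C=1.
Key eq: (k + 3)·f(k+1) = (k + 4)·f(k) + (1).
Bound: deg f ≤ 1.
Coefficient equations give f(k) = k/3.
Certificate R = B(k−1)f/C = k*(k + 4)/3 gives s_k = -5*k/(3*k + 9).
s_(k+1) − s_k = -5/(k**2 + 7*k + 12) = t_k.

s_k = - \frac{5 k}{3 k + 9}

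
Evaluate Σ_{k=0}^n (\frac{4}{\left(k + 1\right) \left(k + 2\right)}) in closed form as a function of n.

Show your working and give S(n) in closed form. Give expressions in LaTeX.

The ratio is (k + 1)/(k + 3).
Normal form (A,B,C) = (k + 1, k + 3, 1).
Key eq: (k + 1)·f(k+1) = (k + 2)·f(k) + (1).
Bound: deg f ≤ 1.
A polynomial solution: f(k) = k.
So s_k = (B(k−1)f/C)·t_k = (k*(k + 2))·t_k = 4*k/(k + 1).
Verify: 4/(k**2 + 3*k + 2) matches t_k.
Telescope: S(n) = s_(n+1) − s_(0) = 4*(n + 1)/(n + 2) − (0) = 4*(n + 1)/(n + 2).

S(n) = \frac{4 \left(n + 1\right)}{n + 2}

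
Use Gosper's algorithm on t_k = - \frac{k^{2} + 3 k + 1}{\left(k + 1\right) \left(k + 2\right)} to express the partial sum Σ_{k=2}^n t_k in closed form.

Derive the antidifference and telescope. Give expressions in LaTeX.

r(k) = (k + 1)*(3*k + (k + 1)**2 + 4)/((k + 3)*(k**2 + 3*k + 1)) after simplifying.
So A=k + 1 and B=k + 3, with C=k**2 + 3*k + 1.
f must satisfy (k + 1)·f(k+1) − (k + 2)·f(k) = k**2 + 3*k + 1.
Bound: deg f ≤ 2.
Solving with deg f ≤ 2: f(k) = k**2.
So s_k = (B(k−1)f/C)·t_k = (k**2*(k + 2)/(k**2 + 3*k + 1))·t_k = -k**2/(k + 1).
Verify: (k**2*(k + 2) - (k + 1)**3)/((k + 1)*(k + 2)) matches t_k.
Telescope: S(n) = s_(n+1) − s_(2) = (-n**2 - 2*n - 1)/(n + 2) − (-4/3) = (-3*n**2 - 2*n + 5)/(3*(n + 2)).

S(n) = \frac{- 3 n^{2} - 2 n + 5}{3 \left(n + 2\right)}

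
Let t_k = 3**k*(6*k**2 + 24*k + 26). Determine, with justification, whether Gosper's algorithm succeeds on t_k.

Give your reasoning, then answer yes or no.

Yes. s_k = 3**k*(3*k**2 + 3*k + 4).

r(k) = 3*(3*k**2 + 18*k + 28)/(3*k**2 + 12*k + 13) after simplifying.
Normal form (A,B,C) = (3, 1, k**2 + 4*k + 13/3).
Need (3)·f(k+1) − (1)·f(k) = k**2 + 4*k + 13/3.
Degrees (0,0,2) ⇒ d ≤ 2.
Solving with deg f ≤ 2: f(k) = (3*k**2 + 3*k + 4)/6.
R(k) = B(k−1)·f(k)/C(k) = (3*k**2 + 3*k + 4)/(2*(3*k**2 + 12*k + 13)); s_k = R·t_k = 3**k*(3*k**2 + 3*k + 4).
Δs = 3**k*(6*k**2 + 24*k + 26), as required.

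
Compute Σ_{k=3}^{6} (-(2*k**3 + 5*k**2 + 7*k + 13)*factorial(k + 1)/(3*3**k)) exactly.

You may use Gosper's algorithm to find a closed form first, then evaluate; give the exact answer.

Σ = -514496/243

t_(k+1)/t_k = (2*k**4 + 15*k**3 + 45*k**2 + 73*k + 54)/(3*(2*k**3 + 5*k**2 + 7*k + 13)).
Take A(k)=k/3 + 2/3, B(k)=1, C(k)=k**3 + 5*k**2/2 + 7*k/2 + 13/2.
f must satisfy (k/3 + 2/3)·f(k+1) − (1)·f(k) = k**3 + 5*k**2/2 + 7*k/2 + 13/2.
Degrees (1,0,3) ⇒ d ≤ 2.
A polynomial solution: f(k) = 3*(2*k**2 + 3*k - 3)/2.
So s_k = (B(k−1)f/C)·t_k = (3*(2*k**2 + 3*k - 3)/(2*k**3 + 5*k**2 + 7*k + 13))·t_k = -(2*k**2 + 3*k - 3)*factorial(k + 1)/3**k.
Check: Δs_k = -(2*k**3 + 5*k**2 + 7*k + 13)*factorial(k + 1)/(3*3**k). ✓
Σ_(k=3)^(6) t_k = s_(7) − s_(3) = -519680/243 − (-64/3) = -514496/243.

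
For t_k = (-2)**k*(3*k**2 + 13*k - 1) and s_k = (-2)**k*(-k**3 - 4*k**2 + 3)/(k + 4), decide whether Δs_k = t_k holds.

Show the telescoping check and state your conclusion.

Invalid: residual (-2)**k*(-9*k**3 - 78*k**2 - 162*k + 21)/(k**2 + 9*k + 20) ≠ 0.

s_(k+1) = 2*(-2)**k*(k**3 + 7*k**2 + 11*k + 2)/(k + 5)
s_(k+1) − s_k = (-2)**k*(3*k**4 + 31*k**3 + 98*k**2 + 89*k + 1)/(k**2 + 9*k + 20)
(s_(k+1) − s_k) − t_k = (-2)**k*(-9*k**3 - 78*k**2 - 162*k + 21)/(k**2 + 9*k + 20)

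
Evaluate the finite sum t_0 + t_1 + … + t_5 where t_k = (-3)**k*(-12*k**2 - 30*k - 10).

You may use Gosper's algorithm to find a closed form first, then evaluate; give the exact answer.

Σ = 90398

t_(k+1)/t_k = 3*(-6*k**2 - 27*k - 26)/(6*k**2 + 15*k + 5).
A = -3, B = 1, C = k**2 + 5*k/2 + 5/6.
Solve (-3)·f(k+1) − (1)·f(k) = k**2 + 5*k/2 + 5/6.
d = 2 from the (0,0,2) case.
Solve for f: f(k) = -(3*k**2 + 3*k - 2)/12 (degree 2 ≤ 2).
R(k) = B(k−1)·f(k)/C(k) = -(3*k**2 + 3*k - 2)/(2*(6*k**2 + 15*k + 5)); s_k = R·t_k = (-3)**k*(3*k**2 + 3*k - 2).
Δs = (-3)**k*(-12*k**2 - 30*k - 10), as required.
Telescoping: Σ = s_(6) − s_(0) = 90396 − (-2) = 90398.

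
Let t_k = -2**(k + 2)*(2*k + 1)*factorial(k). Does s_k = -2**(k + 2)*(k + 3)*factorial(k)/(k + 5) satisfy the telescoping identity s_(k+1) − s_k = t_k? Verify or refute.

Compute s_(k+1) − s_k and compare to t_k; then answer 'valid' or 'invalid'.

Invalid: residual 2**(k + 3)*(2*k**2 + 11*k + 4)*factorial(k)/((k + 5)*(k + 6)) ≠ 0.

s_(k+1) = -2**(k + 3)*(k + 4)*factorial(k + 1)/(k + 6)
s_(k+1) − s_k = -2**(k + 2)*(2*k**3 + 19*k**2 + 49*k + 22)*factorial(k)/((k + 5)*(k + 6))
(s_(k+1) − s_k) − t_k = 2**(k + 3)*(2*k**2 + 11*k + 4)*factorial(k)/((k + 5)*(k + 6))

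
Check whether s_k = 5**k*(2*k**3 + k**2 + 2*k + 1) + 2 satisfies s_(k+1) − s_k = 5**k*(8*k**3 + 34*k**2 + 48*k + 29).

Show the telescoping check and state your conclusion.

s_(k+1) = 5**(k + 1)*(2*k + 2*(k + 1)**3 + (k + 1)**2 + 3) + 2
s_(k+1) − s_k = 5**k*(8*k**3 + 34*k**2 + 48*k + 29)
(s_(k+1) − s_k) − t_k = 0

Valid: the claim telescopes to t_k.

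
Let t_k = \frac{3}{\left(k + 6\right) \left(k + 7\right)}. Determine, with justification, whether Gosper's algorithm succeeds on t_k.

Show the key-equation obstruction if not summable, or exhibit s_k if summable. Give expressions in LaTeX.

Yes. s_k = \frac{k}{2 \left(k + 6\right)}.

t_(k+1)/t_k = (k + 6)/(k + 8).
A = k + 6, B = k + 8, C = 1.
Need (k + 6)·f(k+1) − (k + 7)·f(k) = 1.
Degrees (1,1,0) ⇒ d ≤ 1.
Solve for f: f(k) = k/6 (degree 1 ≤ 1).
So s_k = (B(k−1)f/C)·t_k = (k*(k + 7)/6)·t_k = k/(2*(k + 6)).
Verify: 3/(k**2 + 13*k + 42) matches t_k.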